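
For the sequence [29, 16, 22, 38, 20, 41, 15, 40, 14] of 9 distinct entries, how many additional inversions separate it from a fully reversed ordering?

16

Maximum inversions for 9 distinct elements is C(9, 2) = 9·8/2 = 36.
Current inversions — for each element, count later smaller elements:
29: 5
16: 2
22: 3
38: 3
20: 2
41: 3
15: 1
40: 1
14: 0
Current total: 5 + 2 + 3 + 3 + 2 + 3 + 1 + 1 + 0 = 20
Shortfall: 36 − 20 = 16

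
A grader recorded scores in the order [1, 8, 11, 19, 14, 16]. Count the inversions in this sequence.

2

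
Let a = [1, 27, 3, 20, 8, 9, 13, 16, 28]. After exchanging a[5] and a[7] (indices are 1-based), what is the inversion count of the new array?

13 inversions

Positions 5 and 7 hold 8 and 13; after swapping, the array is [1, 27, 3, 20, 13, 9, 8, 16, 28].
For each element, count later entries that are smaller:
1: 0
27: 6
3: 0
20: 4
13: 2
9: 1
8: 0
16: 0
28: 0
Sum: 0 + 6 + 0 + 4 + 2 + 1 + 0 + 0 + 0 = 13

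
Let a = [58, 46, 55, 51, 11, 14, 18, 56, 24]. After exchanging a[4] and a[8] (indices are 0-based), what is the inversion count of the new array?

27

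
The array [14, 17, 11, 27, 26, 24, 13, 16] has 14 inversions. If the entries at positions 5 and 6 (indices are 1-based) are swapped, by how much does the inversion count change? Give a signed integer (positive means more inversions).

-1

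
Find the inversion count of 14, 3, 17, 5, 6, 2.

Out-of-order index pairs (1-indexed):
(1,2): 14 > 3
(1,4): 14 > 5
(1,5): 14 > 6
(1,6): 14 > 2
(2,6): 3 > 2
(3,4): 17 > 5
(3,5): 17 > 6
(3,6): 17 > 2
(4,6): 5 > 2
(5,6): 6 > 2
That's 10 pairs.

10 inversions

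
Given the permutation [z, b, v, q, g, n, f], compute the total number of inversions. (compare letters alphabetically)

Count, for each position, how many later elements it exceeds:
z: 6
b: 0
v: 4
q: 3
g: 1
n: 1
f: 0
Sum: 6 + 0 + 4 + 3 + 1 + 1 + 0 = 15

15 inversions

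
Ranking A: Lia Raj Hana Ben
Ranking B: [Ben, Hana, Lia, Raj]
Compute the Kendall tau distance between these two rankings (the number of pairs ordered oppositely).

Assign each item its position (1..4) in the first ordering, then rewrite the second ordering as that position sequence:
positions: Lia→1, Raj→2, Hana→3, Ben→4
second ordering as positions: [4, 3, 1, 2]
Discordant pairs = inversions in this position sequence.
4: 3, 1, 2 → 3
3: 1, 2 → 2
1: 0
2: 0
Total: 3 + 2 + 0 + 0 = 5

5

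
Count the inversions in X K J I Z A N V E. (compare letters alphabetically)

Element-by-element contributions:
X → K, J, I, A, N, V, E → 7
K → J, I, A, E → 4
J → I, A, E → 3
I → A, E → 2
Z → A, N, V, E → 4
A → none → 0
N → E → 1
V → E → 1
E → none → 0
Sum: 7 + 4 + 3 + 2 + 4 + 0 + 1 + 1 + 0 = 22

There are 22 out-of-order pairs.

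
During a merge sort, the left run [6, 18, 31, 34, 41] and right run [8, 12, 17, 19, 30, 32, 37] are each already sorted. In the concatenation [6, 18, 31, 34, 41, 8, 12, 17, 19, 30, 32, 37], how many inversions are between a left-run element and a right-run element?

Take each right-half value and tally the left-half values above it:
r = 8: 18, 31, 34, 41 → 4
r = 12: 18, 31, 34, 41 → 4
r = 17: 18, 31, 34, 41 → 4
r = 19: 31, 34, 41 → 3
r = 30: 31, 34, 41 → 3
r = 32: 34, 41 → 2
r = 37: 41 → 1
Cross-inversions: 4 + 4 + 4 + 3 + 3 + 2 + 1 = 21

There are 21 cross-inversions.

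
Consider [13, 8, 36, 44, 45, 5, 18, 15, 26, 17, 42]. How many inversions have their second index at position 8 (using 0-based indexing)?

3

The element at index 8 is 26.
Elements before it: 13, 8, 36, 44, 45, 5, 18, 15
Those larger than 26: 36, 44, 45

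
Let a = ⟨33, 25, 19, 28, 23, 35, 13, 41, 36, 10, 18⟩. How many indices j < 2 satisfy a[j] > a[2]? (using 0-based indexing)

The element at index 2 is 19.
Elements before it: 33, 25
Those larger than 19: 33, 25

2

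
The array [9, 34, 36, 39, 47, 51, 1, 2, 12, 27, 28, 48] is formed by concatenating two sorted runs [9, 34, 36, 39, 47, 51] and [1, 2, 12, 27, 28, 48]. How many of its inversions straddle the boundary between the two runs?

For each element r of the right run, count left-run elements greater than r:
r = 1: 9, 34, 36, 39, 47, 51 → 6
r = 2: 9, 34, 36, 39, 47, 51 → 6
r = 12: 34, 36, 39, 47, 51 → 5
r = 27: 34, 36, 39, 47, 51 → 5
r = 28: 34, 36, 39, 47, 51 → 5
r = 48: 51 → 1
Cross-inversions: 6 + 6 + 5 + 5 + 5 + 1 = 28

28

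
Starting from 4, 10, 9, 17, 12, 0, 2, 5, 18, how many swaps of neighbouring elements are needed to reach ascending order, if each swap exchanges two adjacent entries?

16

The minimum number of adjacent swaps to sort an array equals its inversion count, since every such swap removes exactly one inversion.
Count inversions — for each element, later elements that are smaller:
4: 0, 2 → 2
10: 9, 0, 2, 5 → 4
9: 0, 2, 5 → 3
17: 12, 0, 2, 5 → 4
12: 0, 2, 5 → 3
0: none → 0
2: none → 0
5: none → 0
18: none → 0
Total inversions: 2 + 4 + 3 + 4 + 3 + 0 + 0 + 0 + 0 = 16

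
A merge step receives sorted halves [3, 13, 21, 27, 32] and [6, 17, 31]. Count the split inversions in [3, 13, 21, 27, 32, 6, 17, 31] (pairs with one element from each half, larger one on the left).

8 split inversions

For each element r of the right run, count left-run elements greater than r:
r = 6: 13, 21, 27, 32 → 4
r = 17: 21, 27, 32 → 3
r = 31: 32 → 1
Cross-inversions: 4 + 3 + 1 = 8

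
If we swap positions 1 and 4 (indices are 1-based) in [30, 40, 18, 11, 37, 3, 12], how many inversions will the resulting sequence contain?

Positions 1 and 4 hold 30 and 11; after swapping, the array is [11, 40, 18, 30, 37, 3, 12].
Sweep left to right; for each value list the smaller values that follow it:
11: 1
40: 5
18: 2
30: 2
37: 2
3: 0
12: 0
Sum: 1 + 5 + 2 + 2 + 2 + 0 + 0 = 12

Inversions: 12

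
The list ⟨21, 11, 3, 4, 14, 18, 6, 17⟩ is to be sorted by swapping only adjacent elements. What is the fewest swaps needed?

Each adjacent swap fixes exactly one inversion, so the minimum swap count equals the number of inversions.
Count inversions — for each element, later elements that are smaller:
21: 11, 3, 4, 14, 18, 6, 17 → 7
11: 3, 4, 6 → 3
3: none → 0
4: none → 0
14: 6 → 1
18: 6, 17 → 2
6: none → 0
17: none → 0
Total inversions: 7 + 3 + 0 + 0 + 1 + 2 + 0 + 0 = 13

Swaps: 13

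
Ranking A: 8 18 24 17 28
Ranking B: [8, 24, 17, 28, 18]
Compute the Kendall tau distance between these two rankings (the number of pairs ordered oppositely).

Assign each item its position (1..5) in the first ordering, then rewrite the second ordering as that position sequence:
positions: 8→1, 18→2, 24→3, 17→4, 28→5
second ordering as positions: [1, 3, 4, 5, 2]
Discordant pairs = inversions in this position sequence.
1: 0
3: 2 → 1
4: 2 → 1
5: 2 → 1
2: 0
Total: 0 + 1 + 1 + 1 + 0 = 3

3 discordant pairs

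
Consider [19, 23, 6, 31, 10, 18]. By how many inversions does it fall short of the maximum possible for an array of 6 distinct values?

7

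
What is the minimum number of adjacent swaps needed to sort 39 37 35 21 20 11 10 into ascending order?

Minimum adjacent swaps = number of inversions (each swap of adjacent out-of-order elements removes one inversion and no swap can remove more).
Count inversions — for each element, later elements that are smaller:
39: 37, 35, 21, 20, 11, 10 → 6
37: 35, 21, 20, 11, 10 → 5
35: 21, 20, 11, 10 → 4
21: 20, 11, 10 → 3
20: 11, 10 → 2
11: 10 → 1
10: none → 0
Total inversions: 6 + 5 + 4 + 3 + 2 + 1 + 0 = 21

21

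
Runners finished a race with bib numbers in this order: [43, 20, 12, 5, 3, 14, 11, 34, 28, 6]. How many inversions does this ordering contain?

Sweep left to right; for each value list the smaller values that follow it:
43 → 20, 12, 5, 3, 14, 11, 34, 28, 6 → 9
20 → 12, 5, 3, 14, 11, 6 → 6
12 → 5, 3, 11, 6 → 4
5 → 3 → 1
3 → none → 0
14 → 11, 6 → 2
11 → 6 → 1
34 → 28, 6 → 2
28 → 6 → 1
6 → none → 0
Sum: 9 + 6 + 4 + 1 + 0 + 2 + 1 + 2 + 1 + 0 = 26

There are 26 out-of-order pairs.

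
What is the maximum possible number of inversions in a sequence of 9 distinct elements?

A reversed (strictly descending) arrangement makes every pair an inversion, giving C(9, 2) inversions.
C(9, 2) = 9·8/2 = 36

There are 36 inversions.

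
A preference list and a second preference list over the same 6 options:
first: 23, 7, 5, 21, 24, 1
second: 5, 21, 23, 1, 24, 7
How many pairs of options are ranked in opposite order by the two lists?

There are 7 pairs.

Assign each item its position (1..6) in the first ordering, then rewrite the second ordering as that position sequence:
positions: 23→1, 7→2, 5→3, 21→4, 24→5, 1→6
second ordering as positions: [3, 4, 1, 6, 5, 2]
Discordant pairs = inversions in this position sequence.
3: 1, 2 → 2
4: 1, 2 → 2
1: 0
6: 5, 2 → 2
5: 2 → 1
2: 0
Total: 2 + 2 + 0 + 2 + 1 + 0 = 7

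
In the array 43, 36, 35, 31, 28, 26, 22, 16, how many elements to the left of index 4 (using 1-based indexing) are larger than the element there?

The element at index 4 is 31.
Elements before it: 43, 36, 35
Those larger than 31: 43, 36, 35

3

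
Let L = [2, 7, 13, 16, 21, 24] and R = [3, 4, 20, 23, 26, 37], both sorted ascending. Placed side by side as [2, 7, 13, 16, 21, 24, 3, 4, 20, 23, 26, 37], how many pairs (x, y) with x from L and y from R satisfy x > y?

There are 13 split inversions.

Take each right-half value and tally the left-half values above it:
r = 3: 7, 13, 16, 21, 24 → 5
r = 4: 7, 13, 16, 21, 24 → 5
r = 20: 21, 24 → 2
r = 23: 24 → 1
r = 26: none → 0
r = 37: none → 0
Cross-inversions: 5 + 5 + 2 + 1 + 0 + 0 = 13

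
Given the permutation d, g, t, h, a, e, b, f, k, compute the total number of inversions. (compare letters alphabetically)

For each element, count later entries that are smaller:
d → a, b → 2
g → a, e, b, f → 4
t → h, a, e, b, f, k → 6
h → a, e, b, f → 4
a → none → 0
e → b → 1
b → none → 0
f → none → 0
k → none → 0
Sum: 2 + 4 + 6 + 4 + 0 + 1 + 0 + 0 + 0 = 17

17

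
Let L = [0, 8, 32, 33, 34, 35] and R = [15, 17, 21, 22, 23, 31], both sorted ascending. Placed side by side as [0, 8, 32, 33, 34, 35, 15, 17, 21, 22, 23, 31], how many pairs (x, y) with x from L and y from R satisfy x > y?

24 cross-inversions

Count, for every r in R, how many entries of L exceed r:
r = 15: 32, 33, 34, 35 → 4
r = 17: 32, 33, 34, 35 → 4
r = 21: 32, 33, 34, 35 → 4
r = 22: 32, 33, 34, 35 → 4
r = 23: 32, 33, 34, 35 → 4
r = 31: 32, 33, 34, 35 → 4
Cross-inversions: 4 + 4 + 4 + 4 + 4 + 4 = 24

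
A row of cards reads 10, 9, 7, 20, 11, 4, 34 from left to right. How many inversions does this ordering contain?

Out-of-order index pairs (0-indexed):
(0,1): 10 > 9
(0,2): 10 > 7
(0,5): 10 > 4
(1,2): 9 > 7
(1,5): 9 > 4
(2,5): 7 > 4
(3,4): 20 > 11
(3,5): 20 > 4
(4,5): 11 > 4
That's 9 pairs.

9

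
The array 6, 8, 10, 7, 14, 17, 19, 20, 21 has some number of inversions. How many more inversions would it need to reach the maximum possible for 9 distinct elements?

34 inversions short

Maximum inversions for 9 distinct elements is C(9, 2) = 9·8/2 = 36.
Current inversions — for each element, count later smaller elements:
6: 0
8: 1
10: 1
7: 0
14: 0
17: 0
19: 0
20: 0
21: 0
Current total: 0 + 1 + 1 + 0 + 0 + 0 + 0 + 0 + 0 = 2
Shortfall: 36 − 2 = 34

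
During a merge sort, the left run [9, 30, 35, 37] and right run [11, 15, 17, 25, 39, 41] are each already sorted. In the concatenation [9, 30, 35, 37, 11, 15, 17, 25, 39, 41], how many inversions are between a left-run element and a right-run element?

12 cross-inversions

For each element r of the right run, count left-run elements greater than r:
r = 11: 30, 35, 37 → 3
r = 15: 30, 35, 37 → 3
r = 17: 30, 35, 37 → 3
r = 25: 30, 35, 37 → 3
r = 39: none → 0
r = 41: none → 0
Cross-inversions: 3 + 3 + 3 + 3 + 0 + 0 = 12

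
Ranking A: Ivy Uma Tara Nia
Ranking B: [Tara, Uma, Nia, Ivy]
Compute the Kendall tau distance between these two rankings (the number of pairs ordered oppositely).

4 discordant pairs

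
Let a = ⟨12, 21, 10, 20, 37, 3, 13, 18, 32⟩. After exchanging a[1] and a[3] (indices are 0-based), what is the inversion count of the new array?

14

Positions 1 and 3 hold 21 and 20; after swapping, the array is [12, 20, 10, 21, 37, 3, 13, 18, 32].
Element-by-element contributions:
12 → 10, 3 → 2
20 → 10, 3, 13, 18 → 4
10 → 3 → 1
21 → 3, 13, 18 → 3
37 → 3, 13, 18, 32 → 4
3 → none → 0
13 → none → 0
18 → none → 0
32 → none → 0
Sum: 2 + 4 + 1 + 3 + 4 + 0 + 0 + 0 + 0 = 14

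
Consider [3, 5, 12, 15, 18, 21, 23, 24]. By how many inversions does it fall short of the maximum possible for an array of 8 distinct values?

28

Maximum inversions for 8 distinct elements is C(8, 2) = 8·7/2 = 28.
Current inversions — for each element, count later smaller elements:
3: 0
5: 0
12: 0
15: 0
18: 0
21: 0
23: 0
24: 0
Current total: 0 + 0 + 0 + 0 + 0 + 0 + 0 + 0 = 0
Shortfall: 28 − 0 = 28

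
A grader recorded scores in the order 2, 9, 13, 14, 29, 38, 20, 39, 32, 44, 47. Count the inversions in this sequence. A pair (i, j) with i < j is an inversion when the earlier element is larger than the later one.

4 inversions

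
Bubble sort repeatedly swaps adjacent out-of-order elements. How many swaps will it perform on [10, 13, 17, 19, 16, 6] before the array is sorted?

7 adjacent swaps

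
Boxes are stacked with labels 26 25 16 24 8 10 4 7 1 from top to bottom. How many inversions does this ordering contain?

33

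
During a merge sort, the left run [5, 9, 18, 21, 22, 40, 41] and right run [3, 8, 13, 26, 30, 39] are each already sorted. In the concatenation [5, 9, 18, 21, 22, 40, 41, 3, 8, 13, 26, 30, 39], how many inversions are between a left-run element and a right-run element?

24

Count, for every r in R, how many entries of L exceed r:
r = 3: 5, 9, 18, 21, 22, 40, 41 → 7
r = 8: 9, 18, 21, 22, 40, 41 → 6
r = 13: 18, 21, 22, 40, 41 → 5
r = 26: 40, 41 → 2
r = 30: 40, 41 → 2
r = 39: 40, 41 → 2
Cross-inversions: 7 + 6 + 5 + 2 + 2 + 2 = 24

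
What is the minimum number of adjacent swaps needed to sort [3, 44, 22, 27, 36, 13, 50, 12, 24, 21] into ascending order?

The minimum number of adjacent swaps to sort an array equals its inversion count, since every such swap removes exactly one inversion.
Count inversions — for each element, later elements that are smaller:
3: none → 0
44: 22, 27, 36, 13, 12, 24, 21 → 7
22: 13, 12, 21 → 3
27: 13, 12, 24, 21 → 4
36: 13, 12, 24, 21 → 4
13: 12 → 1
50: 12, 24, 21 → 3
12: none → 0
24: 21 → 1
21: none → 0
Total inversions: 0 + 7 + 3 + 4 + 4 + 1 + 3 + 0 + 1 + 0 = 23

23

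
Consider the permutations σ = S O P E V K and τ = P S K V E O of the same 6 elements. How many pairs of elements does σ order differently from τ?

8

Assign each item its position (1..6) in the first ordering, then rewrite the second ordering as that position sequence:
positions: S→1, O→2, P→3, E→4, V→5, K→6
second ordering as positions: [3, 1, 6, 5, 4, 2]
Discordant pairs = inversions in this position sequence.
3: 1, 2 → 2
1: 0
6: 5, 4, 2 → 3
5: 4, 2 → 2
4: 2 → 1
2: 0
Total: 2 + 0 + 3 + 2 + 1 + 0 = 8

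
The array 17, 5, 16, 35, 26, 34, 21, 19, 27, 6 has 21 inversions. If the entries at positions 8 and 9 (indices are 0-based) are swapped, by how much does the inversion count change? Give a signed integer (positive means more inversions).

-1

Positions 8 and 9 hold 27 and 6; after swapping, the array is [17, 5, 16, 35, 26, 34, 21, 19, 6, 27].
For each element, count later entries that are smaller:
17 → 5, 16, 6 → 3
5 → none → 0
16 → 6 → 1
35 → 26, 34, 21, 19, 6, 27 → 6
26 → 21, 19, 6 → 3
34 → 21, 19, 6, 27 → 4
21 → 19, 6 → 2
19 → 6 → 1
6 → none → 0
27 → none → 0
Sum: 3 + 0 + 1 + 6 + 3 + 4 + 2 + 1 + 0 + 0 = 20
Change: 20 − 21 = -1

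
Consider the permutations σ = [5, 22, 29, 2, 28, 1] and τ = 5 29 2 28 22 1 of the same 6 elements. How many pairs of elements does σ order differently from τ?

Assign each item its position (1..6) in the first ordering, then rewrite the second ordering as that position sequence:
positions: 5→1, 22→2, 29→3, 2→4, 28→5, 1→6
second ordering as positions: [1, 3, 4, 5, 2, 6]
Discordant pairs = inversions in this position sequence.
1: 0
3: 2 → 1
4: 2 → 1
5: 2 → 1
2: 0
6: 0
Total: 0 + 1 + 1 + 1 + 0 + 0 = 3

3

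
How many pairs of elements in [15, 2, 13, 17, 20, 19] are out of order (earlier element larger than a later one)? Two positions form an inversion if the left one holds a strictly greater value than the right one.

3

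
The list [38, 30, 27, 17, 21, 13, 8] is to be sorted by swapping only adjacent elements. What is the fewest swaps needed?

20 adjacent swaps

The minimum number of adjacent swaps to sort an array equals its inversion count, since every such swap removes exactly one inversion.
Count inversions — for each element, later elements that are smaller:
38: 30, 27, 17, 21, 13, 8 → 6
30: 27, 17, 21, 13, 8 → 5
27: 17, 21, 13, 8 → 4
17: 13, 8 → 2
21: 13, 8 → 2
13: 8 → 1
8: none → 0
Total inversions: 6 + 5 + 4 + 2 + 2 + 1 + 0 = 20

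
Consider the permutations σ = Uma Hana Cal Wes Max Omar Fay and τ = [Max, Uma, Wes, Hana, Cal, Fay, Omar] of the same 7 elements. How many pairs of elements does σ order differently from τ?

Assign each item its position (1..7) in the first ordering, then rewrite the second ordering as that position sequence:
positions: Uma→1, Hana→2, Cal→3, Wes→4, Max→5, Omar→6, Fay→7
second ordering as positions: [5, 1, 4, 2, 3, 7, 6]
Discordant pairs = inversions in this position sequence.
5: 1, 4, 2, 3 → 4
1: 0
4: 2, 3 → 2
2: 0
3: 0
7: 6 → 1
6: 0
Total: 4 + 0 + 2 + 0 + 0 + 1 + 0 = 7

7 discordant pairs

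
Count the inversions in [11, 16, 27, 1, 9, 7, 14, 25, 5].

Sweep left to right; for each value list the smaller values that follow it:
11: 4
16: 5
27: 6
1: 0
9: 2
7: 1
14: 1
25: 1
5: 0
Sum: 4 + 5 + 6 + 0 + 2 + 1 + 1 + 1 + 0 = 20

20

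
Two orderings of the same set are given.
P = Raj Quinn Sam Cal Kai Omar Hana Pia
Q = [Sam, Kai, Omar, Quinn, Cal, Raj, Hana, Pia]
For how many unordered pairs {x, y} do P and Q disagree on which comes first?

Assign each item its position (1..8) in the first ordering, then rewrite the second ordering as that position sequence:
positions: Raj→1, Quinn→2, Sam→3, Cal→4, Kai→5, Omar→6, Hana→7, Pia→8
second ordering as positions: [3, 5, 6, 2, 4, 1, 7, 8]
Discordant pairs = inversions in this position sequence.
3: 2, 1 → 2
5: 2, 4, 1 → 3
6: 2, 4, 1 → 3
2: 1 → 1
4: 1 → 1
1: 0
7: 0
8: 0
Total: 2 + 3 + 3 + 1 + 1 + 0 + 0 + 0 = 10

10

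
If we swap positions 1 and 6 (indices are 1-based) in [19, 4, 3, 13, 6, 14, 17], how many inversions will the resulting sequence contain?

Positions 1 and 6 hold 19 and 14; after swapping, the array is [14, 4, 3, 13, 6, 19, 17].
Count, for each position, how many later elements it exceeds:
14: 4
4: 1
3: 0
13: 1
6: 0
19: 1
17: 0
Sum: 4 + 1 + 0 + 1 + 0 + 1 + 0 = 7

7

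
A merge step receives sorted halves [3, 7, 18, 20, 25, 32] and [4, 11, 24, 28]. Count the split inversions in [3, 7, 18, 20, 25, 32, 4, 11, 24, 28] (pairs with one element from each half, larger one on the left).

For each element r of the right run, count left-run elements greater than r:
r = 4: 7, 18, 20, 25, 32 → 5
r = 11: 18, 20, 25, 32 → 4
r = 24: 25, 32 → 2
r = 28: 32 → 1
Cross-inversions: 5 + 4 + 2 + 1 = 12

Split inversions: 12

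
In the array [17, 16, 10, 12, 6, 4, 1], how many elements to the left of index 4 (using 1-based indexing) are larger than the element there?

The element at index 4 is 12.
Elements before it: 17, 16, 10
Those larger than 12: 17, 16

2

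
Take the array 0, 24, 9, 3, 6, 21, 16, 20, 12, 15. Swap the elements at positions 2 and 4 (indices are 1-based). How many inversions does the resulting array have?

Positions 2 and 4 hold 24 and 3; after swapping, the array is [0, 3, 9, 24, 6, 21, 16, 20, 12, 15].
Sweep left to right; for each value list the smaller values that follow it:
0: 0
3: 0
9: 1
24: 6
6: 0
21: 4
16: 2
20: 2
12: 0
15: 0
Sum: 0 + 0 + 1 + 6 + 0 + 4 + 2 + 2 + 0 + 0 = 15

Inversions: 15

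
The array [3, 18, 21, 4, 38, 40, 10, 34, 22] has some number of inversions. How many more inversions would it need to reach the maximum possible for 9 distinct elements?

Maximum inversions for 9 distinct elements is C(9, 2) = 9·8/2 = 36.
Current inversions — for each element, count later smaller elements:
3: 0
18: 2
21: 2
4: 0
38: 3
40: 3
10: 0
34: 1
22: 0
Current total: 0 + 2 + 2 + 0 + 3 + 3 + 0 + 1 + 0 = 11
Shortfall: 36 − 11 = 25

25 inversions short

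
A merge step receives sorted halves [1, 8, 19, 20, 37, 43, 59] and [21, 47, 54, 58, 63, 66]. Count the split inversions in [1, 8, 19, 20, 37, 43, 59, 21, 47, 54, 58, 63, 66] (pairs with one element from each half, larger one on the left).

Count, for every r in R, how many entries of L exceed r:
r = 21: 37, 43, 59 → 3
r = 47: 59 → 1
r = 54: 59 → 1
r = 58: 59 → 1
r = 63: none → 0
r = 66: none → 0
Cross-inversions: 3 + 1 + 1 + 1 + 0 + 0 = 6

There are 6 cross-inversions.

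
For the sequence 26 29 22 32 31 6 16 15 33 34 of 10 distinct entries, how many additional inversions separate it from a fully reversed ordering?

Maximum inversions for 10 distinct elements is C(10, 2) = 10·9/2 = 45.
Current inversions — for each element, count later smaller elements:
26: 4
29: 4
22: 3
32: 4
31: 3
6: 0
16: 1
15: 0
33: 0
34: 0
Current total: 4 + 4 + 3 + 4 + 3 + 0 + 1 + 0 + 0 + 0 = 19
Shortfall: 45 − 19 = 26

26 inversions short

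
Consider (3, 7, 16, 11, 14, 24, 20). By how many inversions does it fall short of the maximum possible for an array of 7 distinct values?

Maximum inversions for 7 distinct elements is C(7, 2) = 7·6/2 = 21.
Current inversions — for each element, count later smaller elements:
3: 0
7: 0
16: 2
11: 0
14: 0
24: 1
20: 0
Current total: 0 + 0 + 2 + 0 + 0 + 1 + 0 = 3
Shortfall: 21 − 3 = 18

18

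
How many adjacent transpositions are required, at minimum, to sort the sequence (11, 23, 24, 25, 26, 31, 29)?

Minimum adjacent swaps = number of inversions (each swap of adjacent out-of-order elements removes one inversion and no swap can remove more).
Count inversions — for each element, later elements that are smaller:
11: none → 0
23: none → 0
24: none → 0
25: none → 0
26: none → 0
31: 29 → 1
29: none → 0
Total inversions: 0 + 0 + 0 + 0 + 0 + 1 + 0 = 1

There is 1 swap.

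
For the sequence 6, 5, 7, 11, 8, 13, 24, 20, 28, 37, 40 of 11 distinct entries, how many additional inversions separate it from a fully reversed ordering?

52 inversions short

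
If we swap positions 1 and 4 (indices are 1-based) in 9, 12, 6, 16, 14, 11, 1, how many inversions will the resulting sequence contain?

Positions 1 and 4 hold 9 and 16; after swapping, the array is [16, 12, 6, 9, 14, 11, 1].
Count, for each position, how many later elements it exceeds:
16: 6
12: 4
6: 1
9: 1
14: 2
11: 1
1: 0
Sum: 6 + 4 + 1 + 1 + 2 + 1 + 0 = 15

15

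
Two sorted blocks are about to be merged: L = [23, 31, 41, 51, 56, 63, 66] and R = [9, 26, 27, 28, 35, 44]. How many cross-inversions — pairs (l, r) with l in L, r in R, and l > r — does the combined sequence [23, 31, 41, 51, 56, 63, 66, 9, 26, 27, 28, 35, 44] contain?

Count, for every r in R, how many entries of L exceed r:
r = 9: 23, 31, 41, 51, 56, 63, 66 → 7
r = 26: 31, 41, 51, 56, 63, 66 → 6
r = 27: 31, 41, 51, 56, 63, 66 → 6
r = 28: 31, 41, 51, 56, 63, 66 → 6
r = 35: 41, 51, 56, 63, 66 → 5
r = 44: 51, 56, 63, 66 → 4
Cross-inversions: 7 + 6 + 6 + 6 + 5 + 4 = 34

34 cross-inversions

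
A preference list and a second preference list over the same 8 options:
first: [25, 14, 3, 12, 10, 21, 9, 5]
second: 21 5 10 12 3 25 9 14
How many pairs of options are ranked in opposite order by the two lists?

Pairs: 21

Assign each item its position (1..8) in the first ordering, then rewrite the second ordering as that position sequence:
positions: 25→1, 14→2, 3→3, 12→4, 10→5, 21→6, 9→7, 5→8
second ordering as positions: [6, 8, 5, 4, 3, 1, 7, 2]
Discordant pairs = inversions in this position sequence.
6: 5, 4, 3, 1, 2 → 5
8: 5, 4, 3, 1, 7, 2 → 6
5: 4, 3, 1, 2 → 4
4: 3, 1, 2 → 3
3: 1, 2 → 2
1: 0
7: 2 → 1
2: 0
Total: 5 + 6 + 4 + 3 + 2 + 0 + 1 + 0 = 21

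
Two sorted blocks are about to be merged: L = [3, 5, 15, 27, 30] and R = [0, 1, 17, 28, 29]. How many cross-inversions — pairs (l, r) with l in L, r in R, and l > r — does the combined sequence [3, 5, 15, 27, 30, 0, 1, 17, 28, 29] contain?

For each element r of the right run, count left-run elements greater than r:
r = 0: 3, 5, 15, 27, 30 → 5
r = 1: 3, 5, 15, 27, 30 → 5
r = 17: 27, 30 → 2
r = 28: 30 → 1
r = 29: 30 → 1
Cross-inversions: 5 + 5 + 2 + 1 + 1 = 14

14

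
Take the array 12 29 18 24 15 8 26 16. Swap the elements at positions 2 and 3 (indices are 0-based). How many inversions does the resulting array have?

Positions 2 and 3 hold 18 and 24; after swapping, the array is [12, 29, 24, 18, 15, 8, 26, 16].
Element-by-element contributions:
12: 1
29: 6
24: 4
18: 3
15: 1
8: 0
26: 1
16: 0
Sum: 1 + 6 + 4 + 3 + 1 + 0 + 1 + 0 = 16

16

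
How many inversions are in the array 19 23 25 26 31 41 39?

Count, for each position, how many later elements it exceeds:
19 → none → 0
23 → none → 0
25 → none → 0
26 → none → 0
31 → none → 0
41 → 39 → 1
39 → none → 0
Sum: 0 + 0 + 0 + 0 + 0 + 1 + 0 = 1

1 out-of-order pair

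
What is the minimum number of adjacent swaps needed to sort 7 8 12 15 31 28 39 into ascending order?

1 adjacent swap

Minimum adjacent swaps = number of inversions (each swap of adjacent out-of-order elements removes one inversion and no swap can remove more).
Count inversions — for each element, later elements that are smaller:
7: none → 0
8: none → 0
12: none → 0
15: none → 0
31: 28 → 1
28: none → 0
39: none → 0
Total inversions: 0 + 0 + 0 + 0 + 1 + 0 + 0 = 1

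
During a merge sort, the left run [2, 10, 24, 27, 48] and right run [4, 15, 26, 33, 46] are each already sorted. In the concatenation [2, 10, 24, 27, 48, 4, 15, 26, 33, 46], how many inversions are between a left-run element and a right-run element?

11

Take each right-half value and tally the left-half values above it:
r = 4: 10, 24, 27, 48 → 4
r = 15: 24, 27, 48 → 3
r = 26: 27, 48 → 2
r = 33: 48 → 1
r = 46: 48 → 1
Cross-inversions: 4 + 3 + 2 + 1 + 1 = 11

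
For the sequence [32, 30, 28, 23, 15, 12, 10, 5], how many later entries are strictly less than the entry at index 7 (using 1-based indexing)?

The element at index 7 is 10.
Elements after it: 5
Those smaller than 10: 5

1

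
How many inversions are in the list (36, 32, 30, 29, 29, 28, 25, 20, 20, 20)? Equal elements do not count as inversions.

41 out-of-order pairs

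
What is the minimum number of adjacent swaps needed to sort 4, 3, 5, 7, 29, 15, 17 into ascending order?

There are 3 swaps.

Minimum adjacent swaps = number of inversions (each swap of adjacent out-of-order elements removes one inversion and no swap can remove more).
Count inversions — for each element, later elements that are smaller:
4: 3 → 1
3: none → 0
5: none → 0
7: none → 0
29: 15, 17 → 2
15: none → 0
17: none → 0
Total inversions: 1 + 0 + 0 + 0 + 2 + 0 + 0 = 3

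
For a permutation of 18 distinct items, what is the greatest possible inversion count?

Inversions: 153

A reversed (strictly descending) arrangement makes every pair an inversion, giving C(18, 2) inversions.
C(18, 2) = 18·17/2 = 153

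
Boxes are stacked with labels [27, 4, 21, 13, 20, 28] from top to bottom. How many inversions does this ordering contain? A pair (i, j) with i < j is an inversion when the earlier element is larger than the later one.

6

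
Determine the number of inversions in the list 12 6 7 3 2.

Inversion pairs (indices are 0-based):
(0,1): 12 > 6
(0,2): 12 > 7
(0,3): 12 > 3
(0,4): 12 > 2
(1,3): 6 > 3
(1,4): 6 > 2
(2,3): 7 > 3
(2,4): 7 > 2
(3,4): 3 > 2
That's 9 pairs.

There are 9 inversions.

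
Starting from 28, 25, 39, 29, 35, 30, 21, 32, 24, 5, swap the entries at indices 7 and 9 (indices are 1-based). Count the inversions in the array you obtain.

Positions 7 and 9 hold 21 and 24; after swapping, the array is [28, 25, 39, 29, 35, 30, 24, 32, 21, 5].
Sweep left to right; for each value list the smaller values that follow it:
28: 4
25: 3
39: 7
29: 3
35: 5
30: 3
24: 2
32: 2
21: 1
5: 0
Sum: 4 + 3 + 7 + 3 + 5 + 3 + 2 + 2 + 1 + 0 = 30

30 inversions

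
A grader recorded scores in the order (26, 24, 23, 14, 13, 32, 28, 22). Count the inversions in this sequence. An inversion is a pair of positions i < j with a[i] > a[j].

For each element, count later entries that are smaller:
26: 5
24: 4
23: 3
14: 1
13: 0
32: 2
28: 1
22: 0
Sum: 5 + 4 + 3 + 1 + 0 + 2 + 1 + 0 = 16

Inversions: 16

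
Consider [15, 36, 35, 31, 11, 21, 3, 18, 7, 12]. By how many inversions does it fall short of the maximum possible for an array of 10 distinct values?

Maximum inversions for 10 distinct elements is C(10, 2) = 10·9/2 = 45.
Current inversions — for each element, count later smaller elements:
15: 4
36: 8
35: 7
31: 6
11: 2
21: 4
3: 0
18: 2
7: 0
12: 0
Current total: 4 + 8 + 7 + 6 + 2 + 4 + 0 + 2 + 0 + 0 = 33
Shortfall: 45 − 33 = 12

12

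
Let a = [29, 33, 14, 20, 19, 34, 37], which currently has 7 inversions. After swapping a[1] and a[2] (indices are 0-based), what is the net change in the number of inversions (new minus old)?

Positions 1 and 2 hold 33 and 14; after swapping, the array is [29, 14, 33, 20, 19, 34, 37].
Count, for each position, how many later elements it exceeds:
29: 3
14: 0
33: 2
20: 1
19: 0
34: 0
37: 0
Sum: 3 + 0 + 2 + 1 + 0 + 0 + 0 = 6
Change: 6 − 7 = -1

-1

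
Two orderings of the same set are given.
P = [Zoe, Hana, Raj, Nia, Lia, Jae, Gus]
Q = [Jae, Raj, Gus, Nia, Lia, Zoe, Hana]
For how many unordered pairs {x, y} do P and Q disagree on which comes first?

Assign each item its position (1..7) in the first ordering, then rewrite the second ordering as that position sequence:
positions: Zoe→1, Hana→2, Raj→3, Nia→4, Lia→5, Jae→6, Gus→7
second ordering as positions: [6, 3, 7, 4, 5, 1, 2]
Discordant pairs = inversions in this position sequence.
6: 3, 4, 5, 1, 2 → 5
3: 1, 2 → 2
7: 4, 5, 1, 2 → 4
4: 1, 2 → 2
5: 1, 2 → 2
1: 0
2: 0
Total: 5 + 2 + 4 + 2 + 2 + 0 + 0 = 15

15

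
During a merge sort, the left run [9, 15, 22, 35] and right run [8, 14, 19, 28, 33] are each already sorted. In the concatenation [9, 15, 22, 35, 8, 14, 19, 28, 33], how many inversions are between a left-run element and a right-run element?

Take each right-half value and tally the left-half values above it:
r = 8: 9, 15, 22, 35 → 4
r = 14: 15, 22, 35 → 3
r = 19: 22, 35 → 2
r = 28: 35 → 1
r = 33: 35 → 1
Cross-inversions: 4 + 3 + 2 + 1 + 1 = 11

11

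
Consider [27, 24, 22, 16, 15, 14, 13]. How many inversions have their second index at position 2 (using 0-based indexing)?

The element at index 2 is 22.
Elements before it: 27, 24
Those larger than 22: 27, 24

2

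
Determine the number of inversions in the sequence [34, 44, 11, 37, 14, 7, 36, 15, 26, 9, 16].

34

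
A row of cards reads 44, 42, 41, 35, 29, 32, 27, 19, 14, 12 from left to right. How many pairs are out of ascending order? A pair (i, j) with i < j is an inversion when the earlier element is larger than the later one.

Element-by-element contributions:
44 → 42, 41, 35, 29, 32, 27, 19, 14, 12 → 9
42 → 41, 35, 29, 32, 27, 19, 14, 12 → 8
41 → 35, 29, 32, 27, 19, 14, 12 → 7
35 → 29, 32, 27, 19, 14, 12 → 6
29 → 27, 19, 14, 12 → 4
32 → 27, 19, 14, 12 → 4
27 → 19, 14, 12 → 3
19 → 14, 12 → 2
14 → 12 → 1
12 → none → 0
Sum: 9 + 8 + 7 + 6 + 4 + 4 + 3 + 2 + 1 + 0 = 44

Inversions: 44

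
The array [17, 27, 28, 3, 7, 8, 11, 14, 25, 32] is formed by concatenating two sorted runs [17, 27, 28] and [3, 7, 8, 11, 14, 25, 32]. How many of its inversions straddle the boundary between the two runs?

Take each right-half value and tally the left-half values above it:
r = 3: 17, 27, 28 → 3
r = 7: 17, 27, 28 → 3
r = 8: 17, 27, 28 → 3
r = 11: 17, 27, 28 → 3
r = 14: 17, 27, 28 → 3
r = 25: 27, 28 → 2
r = 32: none → 0
Cross-inversions: 3 + 3 + 3 + 3 + 3 + 2 + 0 = 17

17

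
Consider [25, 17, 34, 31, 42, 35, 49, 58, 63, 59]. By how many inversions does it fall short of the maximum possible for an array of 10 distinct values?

41 inversions short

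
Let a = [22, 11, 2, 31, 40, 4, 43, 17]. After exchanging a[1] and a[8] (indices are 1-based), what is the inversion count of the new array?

Positions 1 and 8 hold 22 and 17; after swapping, the array is [17, 11, 2, 31, 40, 4, 43, 22].
Count, for each position, how many later elements it exceeds:
17: 3
11: 2
2: 0
31: 2
40: 2
4: 0
43: 1
22: 0
Sum: 3 + 2 + 0 + 2 + 2 + 0 + 1 + 0 = 10

10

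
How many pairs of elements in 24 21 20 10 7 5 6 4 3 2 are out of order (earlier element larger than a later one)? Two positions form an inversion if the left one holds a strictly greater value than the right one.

There are 44 out-of-order pairs.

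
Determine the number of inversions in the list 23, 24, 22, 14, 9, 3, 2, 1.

For each element, count later entries that are smaller:
23: 6
24: 6
22: 5
14: 4
9: 3
3: 2
2: 1
1: 0
Sum: 6 + 6 + 5 + 4 + 3 + 2 + 1 + 0 = 27

27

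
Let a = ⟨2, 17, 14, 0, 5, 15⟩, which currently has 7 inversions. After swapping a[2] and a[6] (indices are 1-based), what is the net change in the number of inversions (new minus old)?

-1

Positions 2 and 6 hold 17 and 15; after swapping, the array is [2, 15, 14, 0, 5, 17].
Element-by-element contributions:
2: 1
15: 3
14: 2
0: 0
5: 0
17: 0
Sum: 1 + 3 + 2 + 0 + 0 + 0 = 6
Change: 6 − 7 = -1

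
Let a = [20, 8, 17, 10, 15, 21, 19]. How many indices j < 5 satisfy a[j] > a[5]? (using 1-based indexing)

The element at index 5 is 15.
Elements before it: 20, 8, 17, 10
Those larger than 15: 20, 17

2 such elements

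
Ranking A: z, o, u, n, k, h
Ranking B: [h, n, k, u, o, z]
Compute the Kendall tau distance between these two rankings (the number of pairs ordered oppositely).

14

Assign each item its position (1..6) in the first ordering, then rewrite the second ordering as that position sequence:
positions: z→1, o→2, u→3, n→4, k→5, h→6
second ordering as positions: [6, 4, 5, 3, 2, 1]
Discordant pairs = inversions in this position sequence.
6: 4, 5, 3, 2, 1 → 5
4: 3, 2, 1 → 3
5: 3, 2, 1 → 3
3: 2, 1 → 2
2: 1 → 1
1: 0
Total: 5 + 3 + 3 + 2 + 1 + 0 = 14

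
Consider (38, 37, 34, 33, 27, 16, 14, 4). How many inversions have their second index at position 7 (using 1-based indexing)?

6

The element at index 7 is 14.
Elements before it: 38, 37, 34, 33, 27, 16
Those larger than 14: 38, 37, 34, 33, 27, 16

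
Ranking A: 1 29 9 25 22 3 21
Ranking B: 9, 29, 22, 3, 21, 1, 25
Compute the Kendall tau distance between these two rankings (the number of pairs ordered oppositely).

Assign each item its position (1..7) in the first ordering, then rewrite the second ordering as that position sequence:
positions: 1→1, 29→2, 9→3, 25→4, 22→5, 3→6, 21→7
second ordering as positions: [3, 2, 5, 6, 7, 1, 4]
Discordant pairs = inversions in this position sequence.
3: 2, 1 → 2
2: 1 → 1
5: 1, 4 → 2
6: 1, 4 → 2
7: 1, 4 → 2
1: 0
4: 0
Total: 2 + 1 + 2 + 2 + 2 + 0 + 0 = 9

There are 9 discordant pairs.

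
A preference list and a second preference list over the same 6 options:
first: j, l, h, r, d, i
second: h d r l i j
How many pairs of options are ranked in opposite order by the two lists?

There are 9 pairs.

Assign each item its position (1..6) in the first ordering, then rewrite the second ordering as that position sequence:
positions: j→1, l→2, h→3, r→4, d→5, i→6
second ordering as positions: [3, 5, 4, 2, 6, 1]
Discordant pairs = inversions in this position sequence.
3: 2, 1 → 2
5: 4, 2, 1 → 3
4: 2, 1 → 2
2: 1 → 1
6: 1 → 1
1: 0
Total: 2 + 3 + 2 + 1 + 1 + 0 = 9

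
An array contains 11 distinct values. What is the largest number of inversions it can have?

The maximum occurs when the array is in strictly decreasing order: every one of the C(11, 2) pairs is inverted.
C(11, 2) = 11·10/2 = 55

55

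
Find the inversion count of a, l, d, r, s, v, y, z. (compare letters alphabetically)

Sweep left to right; for each value list the smaller values that follow it:
a → none → 0
l → d → 1
d → none → 0
r → none → 0
s → none → 0
v → none → 0
y → none → 0
z → none → 0
Sum: 0 + 1 + 0 + 0 + 0 + 0 + 0 + 0 = 1

1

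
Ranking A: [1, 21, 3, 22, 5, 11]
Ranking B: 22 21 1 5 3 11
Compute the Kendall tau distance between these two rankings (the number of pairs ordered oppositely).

Assign each item its position (1..6) in the first ordering, then rewrite the second ordering as that position sequence:
positions: 1→1, 21→2, 3→3, 22→4, 5→5, 11→6
second ordering as positions: [4, 2, 1, 5, 3, 6]
Discordant pairs = inversions in this position sequence.
4: 2, 1, 3 → 3
2: 1 → 1
1: 0
5: 3 → 1
3: 0
6: 0
Total: 3 + 1 + 0 + 1 + 0 + 0 = 5

5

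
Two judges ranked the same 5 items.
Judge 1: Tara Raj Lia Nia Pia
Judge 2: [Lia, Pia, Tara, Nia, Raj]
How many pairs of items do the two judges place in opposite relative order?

6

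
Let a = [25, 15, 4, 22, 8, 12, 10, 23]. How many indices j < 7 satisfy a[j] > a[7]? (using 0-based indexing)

The element at index 7 is 23.
Elements before it: 25, 15, 4, 22, 8, 12, 10
Those larger than 23: 25

1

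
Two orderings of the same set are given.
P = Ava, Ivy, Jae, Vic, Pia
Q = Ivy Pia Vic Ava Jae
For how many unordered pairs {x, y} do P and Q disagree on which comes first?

Assign each item its position (1..5) in the first ordering, then rewrite the second ordering as that position sequence:
positions: Ava→1, Ivy→2, Jae→3, Vic→4, Pia→5
second ordering as positions: [2, 5, 4, 1, 3]
Discordant pairs = inversions in this position sequence.
2: 1 → 1
5: 4, 1, 3 → 3
4: 1, 3 → 2
1: 0
3: 0
Total: 1 + 3 + 2 + 0 + 0 = 6

6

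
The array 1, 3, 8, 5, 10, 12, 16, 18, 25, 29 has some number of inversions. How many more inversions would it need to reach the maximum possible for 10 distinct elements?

Maximum inversions for 10 distinct elements is C(10, 2) = 10·9/2 = 45.
Current inversions — for each element, count later smaller elements:
1: 0
3: 0
8: 1
5: 0
10: 0
12: 0
16: 0
18: 0
25: 0
29: 0
Current total: 0 + 0 + 1 + 0 + 0 + 0 + 0 + 0 + 0 + 0 = 1
Shortfall: 45 − 1 = 44

44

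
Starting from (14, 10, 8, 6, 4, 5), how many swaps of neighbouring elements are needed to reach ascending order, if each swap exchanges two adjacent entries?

14 swaps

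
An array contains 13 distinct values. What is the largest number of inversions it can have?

The maximum occurs when the array is in strictly decreasing order: every one of the C(13, 2) pairs is inverted.
C(13, 2) = 13·12/2 = 78

78 inversions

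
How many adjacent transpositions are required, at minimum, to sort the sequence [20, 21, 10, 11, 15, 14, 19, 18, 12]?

Each adjacent swap fixes exactly one inversion, so the minimum swap count equals the number of inversions.
Count inversions — for each element, later elements that are smaller:
20: 10, 11, 15, 14, 19, 18, 12 → 7
21: 10, 11, 15, 14, 19, 18, 12 → 7
10: none → 0
11: none → 0
15: 14, 12 → 2
14: 12 → 1
19: 18, 12 → 2
18: 12 → 1
12: none → 0
Total inversions: 7 + 7 + 0 + 0 + 2 + 1 + 2 + 1 + 0 = 20

Adjacent swaps: 20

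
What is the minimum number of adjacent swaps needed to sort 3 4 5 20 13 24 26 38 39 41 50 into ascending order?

1 swap

Each adjacent swap fixes exactly one inversion, so the minimum swap count equals the number of inversions.
Count inversions — for each element, later elements that are smaller:
3: none → 0
4: none → 0
5: none → 0
20: 13 → 1
13: none → 0
24: none → 0
26: none → 0
38: none → 0
39: none → 0
41: none → 0
50: none → 0
Total inversions: 0 + 0 + 0 + 1 + 0 + 0 + 0 + 0 + 0 + 0 + 0 = 1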